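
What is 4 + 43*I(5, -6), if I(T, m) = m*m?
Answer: 1552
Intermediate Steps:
I(T, m) = m²
4 + 43*I(5, -6) = 4 + 43*(-6)² = 4 + 43*36 = 4 + 1548 = 1552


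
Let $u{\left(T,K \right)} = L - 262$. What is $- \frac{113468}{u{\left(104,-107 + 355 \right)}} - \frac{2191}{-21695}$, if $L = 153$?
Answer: $\frac{2461927079}{2364755} \approx 1041.1$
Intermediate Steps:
$u{\left(T,K \right)} = -109$ ($u{\left(T,K \right)} = 153 - 262 = -109$)
$- \frac{113468}{u{\left(104,-107 + 355 \right)}} - \frac{2191}{-21695} = - \frac{113468}{-109} - \frac{2191}{-21695} = \left(-113468\right) \left(- \frac{1}{109}\right) - - \frac{2191}{21695} = \frac{113468}{109} + \frac{2191}{21695} = \frac{2461927079}{2364755}$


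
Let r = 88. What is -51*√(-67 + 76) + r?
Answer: -65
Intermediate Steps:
-51*√(-67 + 76) + r = -51*√(-67 + 76) + 88 = -51*√9 + 88 = -51*3 + 88 = -153 + 88 = -65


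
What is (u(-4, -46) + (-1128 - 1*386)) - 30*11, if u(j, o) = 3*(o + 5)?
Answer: -1967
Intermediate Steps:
u(j, o) = 15 + 3*o (u(j, o) = 3*(5 + o) = 15 + 3*o)
(u(-4, -46) + (-1128 - 1*386)) - 30*11 = ((15 + 3*(-46)) + (-1128 - 1*386)) - 30*11 = ((15 - 138) + (-1128 - 386)) - 330 = (-123 - 1514) - 330 = -1637 - 330 = -1967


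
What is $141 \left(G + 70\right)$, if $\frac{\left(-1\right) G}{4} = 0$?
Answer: $9870$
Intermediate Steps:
$G = 0$ ($G = \left(-4\right) 0 = 0$)
$141 \left(G + 70\right) = 141 \left(0 + 70\right) = 141 \cdot 70 = 9870$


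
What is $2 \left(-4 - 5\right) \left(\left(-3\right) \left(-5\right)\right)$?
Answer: $-270$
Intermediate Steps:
$2 \left(-4 - 5\right) \left(\left(-3\right) \left(-5\right)\right) = 2 \left(-9\right) 15 = \left(-18\right) 15 = -270$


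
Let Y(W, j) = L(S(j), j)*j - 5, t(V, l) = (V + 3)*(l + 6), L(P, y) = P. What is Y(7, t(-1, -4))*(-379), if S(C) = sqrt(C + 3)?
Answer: 1895 - 1516*sqrt(7) ≈ -2116.0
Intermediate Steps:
S(C) = sqrt(3 + C)
t(V, l) = (3 + V)*(6 + l)
Y(W, j) = -5 + j*sqrt(3 + j) (Y(W, j) = sqrt(3 + j)*j - 5 = j*sqrt(3 + j) - 5 = -5 + j*sqrt(3 + j))
Y(7, t(-1, -4))*(-379) = (-5 + (18 + 3*(-4) + 6*(-1) - 1*(-4))*sqrt(3 + (18 + 3*(-4) + 6*(-1) - 1*(-4))))*(-379) = (-5 + (18 - 12 - 6 + 4)*sqrt(3 + (18 - 12 - 6 + 4)))*(-379) = (-5 + 4*sqrt(3 + 4))*(-379) = (-5 + 4*sqrt(7))*(-379) = 1895 - 1516*sqrt(7)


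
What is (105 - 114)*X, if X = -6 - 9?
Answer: 135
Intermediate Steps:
X = -15
(105 - 114)*X = (105 - 114)*(-15) = -9*(-15) = 135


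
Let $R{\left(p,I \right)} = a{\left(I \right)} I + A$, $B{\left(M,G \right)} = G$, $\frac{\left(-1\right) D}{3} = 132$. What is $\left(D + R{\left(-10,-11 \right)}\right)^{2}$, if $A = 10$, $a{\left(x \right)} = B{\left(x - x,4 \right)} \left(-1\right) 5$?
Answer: $27556$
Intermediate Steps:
$D = -396$ ($D = \left(-3\right) 132 = -396$)
$a{\left(x \right)} = -20$ ($a{\left(x \right)} = 4 \left(-1\right) 5 = \left(-4\right) 5 = -20$)
$R{\left(p,I \right)} = 10 - 20 I$ ($R{\left(p,I \right)} = - 20 I + 10 = 10 - 20 I$)
$\left(D + R{\left(-10,-11 \right)}\right)^{2} = \left(-396 + \left(10 - -220\right)\right)^{2} = \left(-396 + \left(10 + 220\right)\right)^{2} = \left(-396 + 230\right)^{2} = \left(-166\right)^{2} = 27556$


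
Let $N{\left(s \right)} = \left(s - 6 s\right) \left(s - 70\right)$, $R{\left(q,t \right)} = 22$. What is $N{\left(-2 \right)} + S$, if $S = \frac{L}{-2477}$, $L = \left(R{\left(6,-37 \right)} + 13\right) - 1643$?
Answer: $- \frac{1781832}{2477} \approx -719.35$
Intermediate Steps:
$N{\left(s \right)} = - 5 s \left(-70 + s\right)$
$L = -1608$ ($L = \left(22 + 13\right) - 1643 = 35 - 1643 = -1608$)
$S = \frac{1608}{2477}$ ($S = - \frac{1608}{-2477} = \left(-1608\right) \left(- \frac{1}{2477}\right) = \frac{1608}{2477} \approx 0.64917$)
$N{\left(-2 \right)} + S = 5 \left(-2\right) \left(70 - -2\right) + \frac{1608}{2477} = 5 \left(-2\right) \left(70 + 2\right) + \frac{1608}{2477} = 5 \left(-2\right) 72 + \frac{1608}{2477} = -720 + \frac{1608}{2477} = - \frac{1781832}{2477}$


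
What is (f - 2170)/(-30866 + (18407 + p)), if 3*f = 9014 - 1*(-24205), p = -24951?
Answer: -307/1290 ≈ -0.23798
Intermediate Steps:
f = 11073 (f = (9014 - 1*(-24205))/3 = (9014 + 24205)/3 = (⅓)*33219 = 11073)
(f - 2170)/(-30866 + (18407 + p)) = (11073 - 2170)/(-30866 + (18407 - 24951)) = 8903/(-30866 - 6544) = 8903/(-37410) = 8903*(-1/37410) = -307/1290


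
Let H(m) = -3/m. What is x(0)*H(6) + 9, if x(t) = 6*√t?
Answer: 9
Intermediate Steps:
x(0)*H(6) + 9 = (6*√0)*(-3/6) + 9 = (6*0)*(-3*⅙) + 9 = 0*(-½) + 9 = 0 + 9 = 9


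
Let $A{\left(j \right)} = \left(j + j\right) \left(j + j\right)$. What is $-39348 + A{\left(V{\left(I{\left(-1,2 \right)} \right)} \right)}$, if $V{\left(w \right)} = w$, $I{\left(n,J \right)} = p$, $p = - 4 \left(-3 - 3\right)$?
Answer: $-37044$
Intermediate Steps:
$p = 24$ ($p = \left(-4\right) \left(-6\right) = 24$)
$I{\left(n,J \right)} = 24$
$A{\left(j \right)} = 4 j^{2}$ ($A{\left(j \right)} = 2 j 2 j = 4 j^{2}$)
$-39348 + A{\left(V{\left(I{\left(-1,2 \right)} \right)} \right)} = -39348 + 4 \cdot 24^{2} = -39348 + 4 \cdot 576 = -39348 + 2304 = -37044$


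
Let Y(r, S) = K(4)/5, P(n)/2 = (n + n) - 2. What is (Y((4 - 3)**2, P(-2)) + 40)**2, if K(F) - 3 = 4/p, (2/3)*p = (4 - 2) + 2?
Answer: 373321/225 ≈ 1659.2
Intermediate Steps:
p = 6 (p = 3*((4 - 2) + 2)/2 = 3*(2 + 2)/2 = (3/2)*4 = 6)
K(F) = 11/3 (K(F) = 3 + 4/6 = 3 + 4*(1/6) = 3 + 2/3 = 11/3)
P(n) = -4 + 4*n (P(n) = 2*((n + n) - 2) = 2*(2*n - 2) = 2*(-2 + 2*n) = -4 + 4*n)
Y(r, S) = 11/15 (Y(r, S) = (11/3)/5 = (11/3)*(1/5) = 11/15)
(Y((4 - 3)**2, P(-2)) + 40)**2 = (11/15 + 40)**2 = (611/15)**2 = 373321/225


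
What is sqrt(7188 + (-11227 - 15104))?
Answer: 3*I*sqrt(2127) ≈ 138.36*I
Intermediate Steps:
sqrt(7188 + (-11227 - 15104)) = sqrt(7188 - 26331) = sqrt(-19143) = 3*I*sqrt(2127)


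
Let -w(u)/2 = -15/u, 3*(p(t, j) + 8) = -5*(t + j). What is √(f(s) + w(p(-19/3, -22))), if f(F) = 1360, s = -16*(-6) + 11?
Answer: 5*√6782542/353 ≈ 36.889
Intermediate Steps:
p(t, j) = -8 - 5*j/3 - 5*t/3 (p(t, j) = -8 + (-5*(t + j))/3 = -8 + (-5*(j + t))/3 = -8 + (-5*j - 5*t)/3 = -8 + (-5*j/3 - 5*t/3) = -8 - 5*j/3 - 5*t/3)
s = 107 (s = 96 + 11 = 107)
w(u) = 30/u (w(u) = -(-2)*15/u = -(-30)/u = 30/u)
√(f(s) + w(p(-19/3, -22))) = √(1360 + 30/(-8 - 5/3*(-22) - (-95)/(3*3))) = √(1360 + 30/(-8 + 110/3 - (-95)/(3*3))) = √(1360 + 30/(-8 + 110/3 - 5/3*(-19/3))) = √(1360 + 30/(-8 + 110/3 + 95/9)) = √(1360 + 30/(353/9)) = √(1360 + 30*(9/353)) = √(1360 + 270/353) = √(480350/353) = 5*√6782542/353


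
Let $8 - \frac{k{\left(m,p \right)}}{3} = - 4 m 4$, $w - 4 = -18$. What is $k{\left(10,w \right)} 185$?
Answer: $93240$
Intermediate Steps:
$w = -14$ ($w = 4 - 18 = -14$)
$k{\left(m,p \right)} = 24 + 48 m$ ($k{\left(m,p \right)} = 24 - 3 - 4 m 4 = 24 - 3 \left(- 16 m\right) = 24 + 48 m$)
$k{\left(10,w \right)} 185 = \left(24 + 48 \cdot 10\right) 185 = \left(24 + 480\right) 185 = 504 \cdot 185 = 93240$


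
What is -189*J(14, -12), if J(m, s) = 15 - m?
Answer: -189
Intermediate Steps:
-189*J(14, -12) = -189*(15 - 1*14) = -189*(15 - 14) = -189*1 = -189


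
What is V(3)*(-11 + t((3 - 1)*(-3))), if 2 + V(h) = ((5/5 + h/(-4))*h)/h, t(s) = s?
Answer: 119/4 ≈ 29.750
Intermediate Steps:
V(h) = -1 - h/4 (V(h) = -2 + ((5/5 + h/(-4))*h)/h = -2 + ((5*(⅕) + h*(-¼))*h)/h = -2 + ((1 - h/4)*h)/h = -2 + (h*(1 - h/4))/h = -2 + (1 - h/4) = -1 - h/4)
V(3)*(-11 + t((3 - 1)*(-3))) = (-1 - ¼*3)*(-11 + (3 - 1)*(-3)) = (-1 - ¾)*(-11 + 2*(-3)) = -7*(-11 - 6)/4 = -7/4*(-17) = 119/4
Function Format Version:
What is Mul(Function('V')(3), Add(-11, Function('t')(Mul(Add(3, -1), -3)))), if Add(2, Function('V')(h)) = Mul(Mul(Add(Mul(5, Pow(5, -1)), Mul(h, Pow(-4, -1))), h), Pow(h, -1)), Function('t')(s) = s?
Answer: Rational(119, 4) ≈ 29.750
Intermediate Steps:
Function('V')(h) = Add(-1, Mul(Rational(-1, 4), h)) (Function('V')(h) = Add(-2, Mul(Mul(Add(Mul(5, Pow(5, -1)), Mul(h, Pow(-4, -1))), h), Pow(h, -1))) = Add(-2, Mul(Mul(Add(Mul(5, Rational(1, 5)), Mul(h, Rational(-1, 4))), h), Pow(h, -1))) = Add(-2, Mul(Mul(Add(1, Mul(Rational(-1, 4), h)), h), Pow(h, -1))) = Add(-2, Mul(Mul(h, Add(1, Mul(Rational(-1, 4), h))), Pow(h, -1))) = Add(-2, Add(1, Mul(Rational(-1, 4), h))) = Add(-1, Mul(Rational(-1, 4), h)))
Mul(Function('V')(3), Add(-11, Function('t')(Mul(Add(3, -1), -3)))) = Mul(Add(-1, Mul(Rational(-1, 4), 3)), Add(-11, Mul(Add(3, -1), -3))) = Mul(Add(-1, Rational(-3, 4)), Add(-11, Mul(2, -3))) = Mul(Rational(-7, 4), Add(-11, -6)) = Mul(Rational(-7, 4), -17) = Rational(119, 4)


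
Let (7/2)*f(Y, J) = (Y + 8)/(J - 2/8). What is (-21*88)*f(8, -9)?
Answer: 33792/37 ≈ 913.30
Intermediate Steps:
f(Y, J) = 2*(8 + Y)/(7*(-1/4 + J)) (f(Y, J) = 2*((Y + 8)/(J - 2/8))/7 = 2*((8 + Y)/(J - 2*1/8))/7 = 2*((8 + Y)/(J - 1/4))/7 = 2*((8 + Y)/(-1/4 + J))/7 = 2*(8 + Y)/(7*(-1/4 + J)))
(-21*88)*f(8, -9) = (-21*88)*(8*(8 + 8)/(7*(-1 + 4*(-9)))) = -2112*16/(-1 - 36) = -2112*16/(-37) = -2112*(-1)*16/37 = -1848*(-128/259) = 33792/37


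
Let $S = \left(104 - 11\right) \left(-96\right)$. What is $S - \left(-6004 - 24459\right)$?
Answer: $21535$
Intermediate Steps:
$S = -8928$ ($S = 93 \left(-96\right) = -8928$)
$S - \left(-6004 - 24459\right) = -8928 - \left(-6004 - 24459\right) = -8928 - -30463 = -8928 + 30463 = 21535$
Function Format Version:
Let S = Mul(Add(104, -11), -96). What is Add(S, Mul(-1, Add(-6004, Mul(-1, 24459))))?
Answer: 21535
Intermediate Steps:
S = -8928 (S = Mul(93, -96) = -8928)
Add(S, Mul(-1, Add(-6004, Mul(-1, 24459)))) = Add(-8928, Mul(-1, Add(-6004, Mul(-1, 24459)))) = Add(-8928, Mul(-1, Add(-6004, -24459))) = Add(-8928, Mul(-1, -30463)) = Add(-8928, 30463) = 21535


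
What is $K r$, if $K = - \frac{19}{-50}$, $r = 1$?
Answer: $\frac{19}{50} \approx 0.38$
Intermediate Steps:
$K = \frac{19}{50}$ ($K = \left(-19\right) \left(- \frac{1}{50}\right) = \frac{19}{50} \approx 0.38$)
$K r = \frac{19}{50} \cdot 1 = \frac{19}{50}$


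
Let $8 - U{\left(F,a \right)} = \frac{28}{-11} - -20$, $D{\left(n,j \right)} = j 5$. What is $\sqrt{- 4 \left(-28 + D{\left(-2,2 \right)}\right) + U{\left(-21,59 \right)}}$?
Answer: $\frac{4 \sqrt{473}}{11} \approx 7.9086$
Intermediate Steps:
$D{\left(n,j \right)} = 5 j$
$U{\left(F,a \right)} = - \frac{104}{11}$ ($U{\left(F,a \right)} = 8 - \left(\frac{28}{-11} - -20\right) = 8 - \left(28 \left(- \frac{1}{11}\right) + 20\right) = 8 - \left(- \frac{28}{11} + 20\right) = 8 - \frac{192}{11} = - \frac{104}{11}$)
$\sqrt{- 4 \left(-28 + D{\left(-2,2 \right)}\right) + U{\left(-21,59 \right)}} = \sqrt{- 4 \left(-28 + 5 \cdot 2\right) - \frac{104}{11}} = \sqrt{- 4 \left(-28 + 10\right) - \frac{104}{11}} = \sqrt{\left(-4\right) \left(-18\right) - \frac{104}{11}} = \sqrt{72 - \frac{104}{11}} = \sqrt{\frac{688}{11}} = \frac{4 \sqrt{473}}{11}$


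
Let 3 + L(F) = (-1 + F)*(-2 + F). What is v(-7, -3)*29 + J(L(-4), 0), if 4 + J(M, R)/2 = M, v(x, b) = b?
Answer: -41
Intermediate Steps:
L(F) = -3 + (-1 + F)*(-2 + F)
J(M, R) = -8 + 2*M
v(-7, -3)*29 + J(L(-4), 0) = -3*29 + (-8 + 2*(-1 + (-4)² - 3*(-4))) = -87 + (-8 + 2*(-1 + 16 + 12)) = -87 + (-8 + 2*27) = -87 + (-8 + 54) = -87 + 46 = -41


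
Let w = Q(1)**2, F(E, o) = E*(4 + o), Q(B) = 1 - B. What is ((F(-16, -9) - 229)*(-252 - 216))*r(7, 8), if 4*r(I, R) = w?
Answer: 0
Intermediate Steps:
w = 0 (w = (1 - 1*1)**2 = (1 - 1)**2 = 0**2 = 0)
r(I, R) = 0 (r(I, R) = (1/4)*0 = 0)
((F(-16, -9) - 229)*(-252 - 216))*r(7, 8) = ((-16*(4 - 9) - 229)*(-252 - 216))*0 = ((-16*(-5) - 229)*(-468))*0 = ((80 - 229)*(-468))*0 = -149*(-468)*0 = 69732*0 = 0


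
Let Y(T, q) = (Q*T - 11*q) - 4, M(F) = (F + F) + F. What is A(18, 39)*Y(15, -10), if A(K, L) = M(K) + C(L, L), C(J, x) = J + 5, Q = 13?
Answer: 29498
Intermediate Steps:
C(J, x) = 5 + J
M(F) = 3*F (M(F) = 2*F + F = 3*F)
Y(T, q) = -4 - 11*q + 13*T (Y(T, q) = (13*T - 11*q) - 4 = (-11*q + 13*T) - 4 = -4 - 11*q + 13*T)
A(K, L) = 5 + L + 3*K (A(K, L) = 3*K + (5 + L) = 5 + L + 3*K)
A(18, 39)*Y(15, -10) = (5 + 39 + 3*18)*(-4 - 11*(-10) + 13*15) = (5 + 39 + 54)*(-4 + 110 + 195) = 98*301 = 29498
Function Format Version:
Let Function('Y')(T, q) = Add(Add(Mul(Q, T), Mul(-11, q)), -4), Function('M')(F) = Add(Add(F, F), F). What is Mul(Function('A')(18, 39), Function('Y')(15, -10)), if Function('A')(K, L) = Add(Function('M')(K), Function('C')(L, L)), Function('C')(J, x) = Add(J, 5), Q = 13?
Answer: 29498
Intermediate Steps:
Function('C')(J, x) = Add(5, J)
Function('M')(F) = Mul(3, F) (Function('M')(F) = Add(Mul(2, F), F) = Mul(3, F))
Function('Y')(T, q) = Add(-4, Mul(-11, q), Mul(13, T)) (Function('Y')(T, q) = Add(Add(Mul(13, T), Mul(-11, q)), -4) = Add(Add(Mul(-11, q), Mul(13, T)), -4) = Add(-4, Mul(-11, q), Mul(13, T)))
Function('A')(K, L) = Add(5, L, Mul(3, K)) (Function('A')(K, L) = Add(Mul(3, K), Add(5, L)) = Add(5, L, Mul(3, K)))
Mul(Function('A')(18, 39), Function('Y')(15, -10)) = Mul(Add(5, 39, Mul(3, 18)), Add(-4, Mul(-11, -10), Mul(13, 15))) = Mul(Add(5, 39, 54), Add(-4, 110, 195)) = Mul(98, 301) = 29498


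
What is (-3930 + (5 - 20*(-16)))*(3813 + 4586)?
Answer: -30278395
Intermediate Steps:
(-3930 + (5 - 20*(-16)))*(3813 + 4586) = (-3930 + (5 + 320))*8399 = (-3930 + 325)*8399 = -3605*8399 = -30278395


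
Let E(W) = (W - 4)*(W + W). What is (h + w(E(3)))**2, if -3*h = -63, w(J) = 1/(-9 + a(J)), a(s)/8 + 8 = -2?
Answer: 3489424/7921 ≈ 440.53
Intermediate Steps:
E(W) = 2*W*(-4 + W) (E(W) = (-4 + W)*(2*W) = 2*W*(-4 + W))
a(s) = -80 (a(s) = -64 + 8*(-2) = -64 - 16 = -80)
w(J) = -1/89 (w(J) = 1/(-9 - 80) = 1/(-89) = -1/89)
h = 21 (h = -1/3*(-63) = 21)
(h + w(E(3)))**2 = (21 - 1/89)**2 = (1868/89)**2 = 3489424/7921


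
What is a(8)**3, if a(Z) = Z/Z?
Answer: 1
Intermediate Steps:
a(Z) = 1
a(8)**3 = 1**3 = 1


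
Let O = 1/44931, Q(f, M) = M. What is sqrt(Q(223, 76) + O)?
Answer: sqrt(153428446767)/44931 ≈ 8.7178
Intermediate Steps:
O = 1/44931 ≈ 2.2256e-5
sqrt(Q(223, 76) + O) = sqrt(76 + 1/44931) = sqrt(3414757/44931) = sqrt(153428446767)/44931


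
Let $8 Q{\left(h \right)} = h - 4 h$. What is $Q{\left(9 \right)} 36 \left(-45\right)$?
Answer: $\frac{10935}{2} \approx 5467.5$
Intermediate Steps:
$Q{\left(h \right)} = - \frac{3 h}{8}$ ($Q{\left(h \right)} = \frac{h - 4 h}{8} = \frac{\left(-3\right) h}{8} = - \frac{3 h}{8}$)
$Q{\left(9 \right)} 36 \left(-45\right) = \left(- \frac{3}{8}\right) 9 \cdot 36 \left(-45\right) = \left(- \frac{27}{8}\right) 36 \left(-45\right) = \left(- \frac{243}{2}\right) \left(-45\right) = \frac{10935}{2}$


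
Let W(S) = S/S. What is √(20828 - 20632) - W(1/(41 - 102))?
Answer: 13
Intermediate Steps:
W(S) = 1
√(20828 - 20632) - W(1/(41 - 102)) = √(20828 - 20632) - 1*1 = √196 - 1 = 14 - 1 = 13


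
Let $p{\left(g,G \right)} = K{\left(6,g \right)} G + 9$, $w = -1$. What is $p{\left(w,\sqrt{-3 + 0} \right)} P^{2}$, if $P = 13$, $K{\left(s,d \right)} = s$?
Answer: $1521 + 1014 i \sqrt{3} \approx 1521.0 + 1756.3 i$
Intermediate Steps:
$p{\left(g,G \right)} = 9 + 6 G$ ($p{\left(g,G \right)} = 6 G + 9 = 9 + 6 G$)
$p{\left(w,\sqrt{-3 + 0} \right)} P^{2} = \left(9 + 6 \sqrt{-3 + 0}\right) 13^{2} = \left(9 + 6 \sqrt{-3}\right) 169 = \left(9 + 6 i \sqrt{3}\right) 169 = 1521 + 1014 i \sqrt{3}$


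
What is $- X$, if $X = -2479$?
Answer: $2479$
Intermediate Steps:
$- X = \left(-1\right) \left(-2479\right) = 2479$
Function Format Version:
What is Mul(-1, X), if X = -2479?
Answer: 2479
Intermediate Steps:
Mul(-1, X) = Mul(-1, -2479) = 2479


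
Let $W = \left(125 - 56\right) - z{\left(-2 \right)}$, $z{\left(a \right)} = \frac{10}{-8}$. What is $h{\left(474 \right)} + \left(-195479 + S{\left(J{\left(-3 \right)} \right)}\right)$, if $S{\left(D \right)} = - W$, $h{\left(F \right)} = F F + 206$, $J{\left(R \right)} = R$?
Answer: $\frac{117331}{4} \approx 29333.0$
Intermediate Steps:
$h{\left(F \right)} = 206 + F^{2}$ ($h{\left(F \right)} = F^{2} + 206 = 206 + F^{2}$)
$z{\left(a \right)} = - \frac{5}{4}$ ($z{\left(a \right)} = 10 \left(- \frac{1}{8}\right) = - \frac{5}{4}$)
$W = \frac{281}{4}$ ($W = \left(125 - 56\right) - - \frac{5}{4} = 69 + \frac{5}{4} = \frac{281}{4} \approx 70.25$)
$S{\left(D \right)} = - \frac{281}{4}$ ($S{\left(D \right)} = \left(-1\right) \frac{281}{4} = - \frac{281}{4}$)
$h{\left(474 \right)} + \left(-195479 + S{\left(J{\left(-3 \right)} \right)}\right) = \left(206 + 474^{2}\right) - \frac{782197}{4} = \left(206 + 224676\right) - \frac{782197}{4} = 224882 - \frac{782197}{4} = \frac{117331}{4}$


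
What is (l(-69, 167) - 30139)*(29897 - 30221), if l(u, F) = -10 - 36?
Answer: 9779940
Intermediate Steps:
l(u, F) = -46
(l(-69, 167) - 30139)*(29897 - 30221) = (-46 - 30139)*(29897 - 30221) = -30185*(-324) = 9779940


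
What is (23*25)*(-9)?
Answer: -5175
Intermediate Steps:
(23*25)*(-9) = 575*(-9) = -5175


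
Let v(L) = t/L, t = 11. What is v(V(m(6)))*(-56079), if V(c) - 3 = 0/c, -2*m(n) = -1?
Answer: -205623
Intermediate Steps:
m(n) = ½ (m(n) = -½*(-1) = ½)
V(c) = 3 (V(c) = 3 + 0/c = 3 + 0 = 3)
v(L) = 11/L
v(V(m(6)))*(-56079) = (11/3)*(-56079) = -205623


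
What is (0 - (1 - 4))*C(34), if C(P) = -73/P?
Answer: -219/34 ≈ -6.4412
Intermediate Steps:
(0 - (1 - 4))*C(34) = (0 - (1 - 4))*(-73/34) = (0 - 1*(-3))*(-73*1/34) = (0 + 3)*(-73/34) = 3*(-73/34) = -219/34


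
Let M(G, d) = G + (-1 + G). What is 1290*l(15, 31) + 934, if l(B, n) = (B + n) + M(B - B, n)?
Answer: 58984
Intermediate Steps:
M(G, d) = -1 + 2*G
l(B, n) = -1 + B + n (l(B, n) = (B + n) + (-1 + 2*(B - B)) = (B + n) + (-1 + 2*0) = (B + n) + (-1 + 0) = (B + n) - 1 = -1 + B + n)
1290*l(15, 31) + 934 = 1290*(-1 + 15 + 31) + 934 = 1290*45 + 934 = 58050 + 934 = 58984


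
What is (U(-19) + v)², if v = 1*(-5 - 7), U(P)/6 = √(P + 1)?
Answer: -504 - 432*I*√2 ≈ -504.0 - 610.94*I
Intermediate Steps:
U(P) = 6*√(1 + P) (U(P) = 6*√(P + 1) = 6*√(1 + P))
v = -12 (v = 1*(-12) = -12)
(U(-19) + v)² = (6*√(1 - 19) - 12)² = (6*√(-18) - 12)² = (6*(3*I*√2) - 12)² = (18*I*√2 - 12)² = (-12 + 18*I*√2)²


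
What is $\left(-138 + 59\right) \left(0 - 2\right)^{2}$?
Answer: $-316$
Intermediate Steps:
$\left(-138 + 59\right) \left(0 - 2\right)^{2} = - 79 \left(-2\right)^{2} = \left(-79\right) 4 = -316$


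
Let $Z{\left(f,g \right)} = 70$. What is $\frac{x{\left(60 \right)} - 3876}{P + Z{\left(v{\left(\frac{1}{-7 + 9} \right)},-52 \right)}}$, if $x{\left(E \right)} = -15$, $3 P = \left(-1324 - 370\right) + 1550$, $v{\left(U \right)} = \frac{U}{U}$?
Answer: $- \frac{3891}{22} \approx -176.86$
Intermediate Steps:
$v{\left(U \right)} = 1$
$P = -48$ ($P = \frac{\left(-1324 - 370\right) + 1550}{3} = \frac{-1694 + 1550}{3} = \frac{1}{3} \left(-144\right) = -48$)
$\frac{x{\left(60 \right)} - 3876}{P + Z{\left(v{\left(\frac{1}{-7 + 9} \right)},-52 \right)}} = \frac{-15 - 3876}{-48 + 70} = - \frac{3891}{22}$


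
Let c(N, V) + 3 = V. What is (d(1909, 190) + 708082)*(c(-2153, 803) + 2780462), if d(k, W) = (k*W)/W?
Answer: 1974670988642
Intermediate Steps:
c(N, V) = -3 + V
d(k, W) = k (d(k, W) = (W*k)/W = k)
(d(1909, 190) + 708082)*(c(-2153, 803) + 2780462) = (1909 + 708082)*((-3 + 803) + 2780462) = 709991*(800 + 2780462) = 709991*2781262 = 1974670988642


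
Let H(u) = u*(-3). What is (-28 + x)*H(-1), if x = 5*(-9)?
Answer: -219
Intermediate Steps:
x = -45
H(u) = -3*u
(-28 + x)*H(-1) = (-28 - 45)*(-3*(-1)) = -73*3 = -219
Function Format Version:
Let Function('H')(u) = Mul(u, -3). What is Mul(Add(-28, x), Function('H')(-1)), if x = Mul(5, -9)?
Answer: -219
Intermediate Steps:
x = -45
Function('H')(u) = Mul(-3, u)
Mul(Add(-28, x), Function('H')(-1)) = Mul(Add(-28, -45), Mul(-3, -1)) = Mul(-73, 3) = -219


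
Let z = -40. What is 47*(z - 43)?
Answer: -3901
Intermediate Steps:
47*(z - 43) = 47*(-40 - 43) = 47*(-83) = -3901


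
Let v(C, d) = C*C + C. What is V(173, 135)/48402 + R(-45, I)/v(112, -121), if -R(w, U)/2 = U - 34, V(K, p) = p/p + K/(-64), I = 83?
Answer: -2722829/350043264 ≈ -0.0077785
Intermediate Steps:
v(C, d) = C + C² (v(C, d) = C² + C = C + C²)
V(K, p) = 1 - K/64 (V(K, p) = 1 + K*(-1/64) = 1 - K/64)
R(w, U) = 68 - 2*U (R(w, U) = -2*(U - 34) = -2*(-34 + U) = 68 - 2*U)
V(173, 135)/48402 + R(-45, I)/v(112, -121) = (1 - 1/64*173)/48402 + (68 - 2*83)/((112*(1 + 112))) = (1 - 173/64)*(1/48402) + (68 - 166)/((112*113)) = -109/64*1/48402 - 98/12656 = -109/3097728 - 98*1/12656 = -109/3097728 - 7/904 = -2722829/350043264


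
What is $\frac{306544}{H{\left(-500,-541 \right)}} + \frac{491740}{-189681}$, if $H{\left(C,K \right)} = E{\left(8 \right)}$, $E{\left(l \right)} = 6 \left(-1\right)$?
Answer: $- \frac{421366108}{8247} \approx -51093.0$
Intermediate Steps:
$E{\left(l \right)} = -6$
$H{\left(C,K \right)} = -6$
$\frac{306544}{H{\left(-500,-541 \right)}} + \frac{491740}{-189681} = \frac{306544}{-6} + \frac{491740}{-189681} = 306544 \left(- \frac{1}{6}\right) + 491740 \left(- \frac{1}{189681}\right) = - \frac{153272}{3} - \frac{21380}{8247} = - \frac{421366108}{8247}$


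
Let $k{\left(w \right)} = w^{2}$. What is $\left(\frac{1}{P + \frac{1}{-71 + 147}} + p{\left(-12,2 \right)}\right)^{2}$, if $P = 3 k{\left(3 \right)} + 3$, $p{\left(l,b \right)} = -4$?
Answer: $\frac{81866304}{5202961} \approx 15.735$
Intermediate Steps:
$P = 30$ ($P = 3 \cdot 3^{2} + 3 = 3 \cdot 9 + 3 = 27 + 3 = 30$)
$\left(\frac{1}{P + \frac{1}{-71 + 147}} + p{\left(-12,2 \right)}\right)^{2} = \left(\frac{1}{30 + \frac{1}{-71 + 147}} - 4\right)^{2} = \left(\frac{1}{30 + \frac{1}{76}} - 4\right)^{2} = \left(\frac{1}{\frac{2281}{76}} - 4\right)^{2} = \left(\frac{76}{2281} - 4\right)^{2} = \left(- \frac{9048}{2281}\right)^{2} = \frac{81866304}{5202961}$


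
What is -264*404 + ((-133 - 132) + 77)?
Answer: -106844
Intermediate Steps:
-264*404 + ((-133 - 132) + 77) = -106656 + (-265 + 77) = -106656 - 188 = -106844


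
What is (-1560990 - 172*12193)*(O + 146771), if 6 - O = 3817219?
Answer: 13427159538212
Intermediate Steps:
O = -3817213 (O = 6 - 1*3817219 = 6 - 3817219 = -3817213)
(-1560990 - 172*12193)*(O + 146771) = (-1560990 - 172*12193)*(-3817213 + 146771) = (-1560990 - 2097196)*(-3670442) = -3658186*(-3670442) = 13427159538212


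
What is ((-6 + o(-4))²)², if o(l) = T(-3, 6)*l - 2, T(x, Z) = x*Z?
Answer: 16777216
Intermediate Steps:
T(x, Z) = Z*x
o(l) = -2 - 18*l (o(l) = (6*(-3))*l - 2 = -18*l - 2 = -2 - 18*l)
((-6 + o(-4))²)² = ((-6 + (-2 - 18*(-4)))²)² = ((-6 + (-2 + 72))²)² = ((-6 + 70)²)² = (64²)² = 4096² = 16777216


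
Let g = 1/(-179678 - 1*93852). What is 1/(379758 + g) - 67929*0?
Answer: 273530/103875205739 ≈ 2.6333e-6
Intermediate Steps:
g = -1/273530 (g = 1/(-179678 - 93852) = 1/(-273530) = -1/273530 ≈ -3.6559e-6)
1/(379758 + g) - 67929*0 = 1/(379758 - 1/273530) - 67929*0 = 1/(103875205739/273530) + 0 = 273530/103875205739 + 0 = 273530/103875205739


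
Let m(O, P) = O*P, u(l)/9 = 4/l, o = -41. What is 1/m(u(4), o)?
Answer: -1/369 ≈ -0.0027100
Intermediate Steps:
u(l) = 36/l (u(l) = 9*(4/l) = 36/l)
1/m(u(4), o) = 1/((36/4)*(-41)) = 1/((36*(1/4))*(-41)) = 1/(9*(-41)) = 1/(-369) = -1/369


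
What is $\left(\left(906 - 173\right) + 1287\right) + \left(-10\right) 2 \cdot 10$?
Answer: $1820$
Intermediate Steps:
$\left(\left(906 - 173\right) + 1287\right) + \left(-10\right) 2 \cdot 10 = \left(\left(906 - 173\right) + 1287\right) - 200 = \left(733 + 1287\right) - 200 = 2020 - 200 = 1820$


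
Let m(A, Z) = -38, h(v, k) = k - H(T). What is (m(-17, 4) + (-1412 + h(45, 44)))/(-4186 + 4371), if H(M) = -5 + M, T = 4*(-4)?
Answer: -277/37 ≈ -7.4865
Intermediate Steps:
T = -16
h(v, k) = 21 + k (h(v, k) = k - (-5 - 16) = k - 1*(-21) = k + 21 = 21 + k)
(m(-17, 4) + (-1412 + h(45, 44)))/(-4186 + 4371) = (-38 + (-1412 + (21 + 44)))/(-4186 + 4371) = (-38 + (-1412 + 65))/185 = (-38 - 1347)*(1/185) = -1385*1/185 = -277/37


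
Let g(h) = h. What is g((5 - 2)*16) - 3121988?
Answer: -3121940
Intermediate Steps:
g((5 - 2)*16) - 3121988 = (5 - 2)*16 - 3121988 = 3*16 - 3121988 = 48 - 3121988 = -3121940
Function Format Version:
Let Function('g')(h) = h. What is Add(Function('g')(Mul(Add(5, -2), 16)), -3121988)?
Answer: -3121940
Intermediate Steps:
Add(Function('g')(Mul(Add(5, -2), 16)), -3121988) = Add(Mul(Add(5, -2), 16), -3121988) = Add(Mul(3, 16), -3121988) = Add(48, -3121988) = -3121940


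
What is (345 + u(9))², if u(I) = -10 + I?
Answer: 118336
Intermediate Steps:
(345 + u(9))² = (345 + (-10 + 9))² = (345 - 1)² = 344² = 118336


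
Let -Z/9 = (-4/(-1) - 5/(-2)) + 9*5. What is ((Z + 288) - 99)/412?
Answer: -549/824 ≈ -0.66626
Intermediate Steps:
Z = -927/2 (Z = -9*((-4/(-1) - 5/(-2)) + 9*5) = -9*((-4*(-1) - 5*(-½)) + 45) = -9*((4 + 5/2) + 45) = -9*(13/2 + 45) = -9*103/2 = -927/2 ≈ -463.50)
((Z + 288) - 99)/412 = ((-927/2 + 288) - 99)/412 = (-351/2 - 99)*(1/412) = -549/2*1/412 = -549/824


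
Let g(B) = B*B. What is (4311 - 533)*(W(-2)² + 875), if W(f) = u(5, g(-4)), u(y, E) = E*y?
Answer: 27484950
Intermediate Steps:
g(B) = B²
W(f) = 80 (W(f) = (-4)²*5 = 16*5 = 80)
(4311 - 533)*(W(-2)² + 875) = (4311 - 533)*(80² + 875) = 3778*(6400 + 875) = 3778*7275 = 27484950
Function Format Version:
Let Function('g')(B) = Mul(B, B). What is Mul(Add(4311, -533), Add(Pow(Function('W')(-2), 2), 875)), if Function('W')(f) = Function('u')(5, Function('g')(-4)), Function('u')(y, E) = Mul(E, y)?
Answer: 27484950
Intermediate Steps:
Function('g')(B) = Pow(B, 2)
Function('W')(f) = 80 (Function('W')(f) = Mul(Pow(-4, 2), 5) = Mul(16, 5) = 80)
Mul(Add(4311, -533), Add(Pow(Function('W')(-2), 2), 875)) = Mul(Add(4311, -533), Add(Pow(80, 2), 875)) = Mul(3778, Add(6400, 875)) = Mul(3778, 7275) = 27484950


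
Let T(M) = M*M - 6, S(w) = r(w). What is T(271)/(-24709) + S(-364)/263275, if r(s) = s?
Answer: -19342593701/6505261975 ≈ -2.9734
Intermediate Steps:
S(w) = w
T(M) = -6 + M² (T(M) = M² - 6 = -6 + M²)
T(271)/(-24709) + S(-364)/263275 = (-6 + 271²)/(-24709) - 364/263275 = (-6 + 73441)*(-1/24709) - 364*1/263275 = 73435*(-1/24709) - 364/263275 = -73435/24709 - 364/263275 = -19342593701/6505261975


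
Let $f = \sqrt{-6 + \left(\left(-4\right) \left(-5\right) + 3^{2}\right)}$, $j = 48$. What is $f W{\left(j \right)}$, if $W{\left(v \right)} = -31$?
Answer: $- 31 \sqrt{23} \approx -148.67$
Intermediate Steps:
$f = \sqrt{23}$ ($f = \sqrt{-6 + \left(20 + 9\right)} = \sqrt{-6 + 29} = \sqrt{23} \approx 4.7958$)
$f W{\left(j \right)} = \sqrt{23} \left(-31\right) = - 31 \sqrt{23}$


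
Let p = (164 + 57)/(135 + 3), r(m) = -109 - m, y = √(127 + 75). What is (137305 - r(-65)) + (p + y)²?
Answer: 2619570085/19044 + 221*√202/69 ≈ 1.3760e+5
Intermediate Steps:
y = √202 ≈ 14.213
p = 221/138 ≈ 1.6014
(137305 - r(-65)) + (p + y)² = (137305 - (-109 - 1*(-65))) + (221/138 + √202)² = (137305 - (-109 + 65)) + (221/138 + √202)² = (137305 - 1*(-44)) + (221/138 + √202)² = (137305 + 44) + (221/138 + √202)² = 137349 + (221/138 + √202)²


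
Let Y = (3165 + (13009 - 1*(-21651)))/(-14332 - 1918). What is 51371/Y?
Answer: -33391150/1513 ≈ -22070.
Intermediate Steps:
Y = -1513/650 (Y = (3165 + (13009 + 21651))/(-16250) = (3165 + 34660)*(-1/16250) = 37825*(-1/16250) = -1513/650 ≈ -2.3277)
51371/Y = 51371/(-1513/650) = 51371*(-650/1513) = -33391150/1513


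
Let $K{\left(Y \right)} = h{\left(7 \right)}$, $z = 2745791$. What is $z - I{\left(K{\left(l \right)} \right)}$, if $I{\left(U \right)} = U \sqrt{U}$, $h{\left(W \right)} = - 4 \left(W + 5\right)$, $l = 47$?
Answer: $2745791 + 192 i \sqrt{3} \approx 2.7458 \cdot 10^{6} + 332.55 i$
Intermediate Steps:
$h{\left(W \right)} = -20 - 4 W$ ($h{\left(W \right)} = - 4 \left(5 + W\right) = -20 - 4 W$)
$K{\left(Y \right)} = -48$ ($K{\left(Y \right)} = -20 - 28 = -48$)
$I{\left(U \right)} = U^{\frac{3}{2}}$
$z - I{\left(K{\left(l \right)} \right)} = 2745791 - \left(-48\right)^{\frac{3}{2}} = 2745791 - - 192 i \sqrt{3} = 2745791 + 192 i \sqrt{3}$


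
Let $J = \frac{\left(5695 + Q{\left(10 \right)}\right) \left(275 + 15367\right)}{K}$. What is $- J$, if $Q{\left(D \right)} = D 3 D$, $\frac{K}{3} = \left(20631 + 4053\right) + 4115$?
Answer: $- \frac{31257930}{28799} \approx -1085.4$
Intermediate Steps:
$K = 86397$ ($K = 3 \left(\left(20631 + 4053\right) + 4115\right) = 3 \left(24684 + 4115\right) = 3 \cdot 28799 = 86397$)
$Q{\left(D \right)} = 3 D^{2}$ ($Q{\left(D \right)} = 3 D D = 3 D^{2}$)
$J = \frac{31257930}{28799}$ ($J = \frac{\left(5695 + 3 \cdot 10^{2}\right) \left(275 + 15367\right)}{86397} = \left(5695 + 3 \cdot 100\right) 15642 \cdot \frac{1}{86397} = \left(5695 + 300\right) 15642 \cdot \frac{1}{86397} = 5995 \cdot 15642 \cdot \frac{1}{86397} = 93773790 \cdot \frac{1}{86397} = \frac{31257930}{28799} \approx 1085.4$)
$- J = \left(-1\right) \frac{31257930}{28799} = - \frac{31257930}{28799}$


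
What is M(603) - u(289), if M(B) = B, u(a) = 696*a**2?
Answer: -58130013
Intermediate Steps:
M(603) - u(289) = 603 - 696*289**2 = 603 - 696*83521 = 603 - 1*58130616 = 603 - 58130616 = -58130013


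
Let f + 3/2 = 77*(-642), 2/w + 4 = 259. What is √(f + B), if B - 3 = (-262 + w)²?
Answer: √4995842206/510 ≈ 138.59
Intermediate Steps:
w = 2/255 (w = 2/(-4 + 259) = 2/255 ≈ 0.0078431)
B = 4463503939/65025 (B = 3 + (-262 + 2/255)² = 3 + (-66808/255)² = 3 + 4463308864/65025 = 4463503939/65025 ≈ 68643.)
f = -98871/2 (f = -3/2 + 77*(-642) = -3/2 - 49434 = -98871/2 ≈ -49436.)
√(f + B) = √(-98871/2 + 4463503939/65025) = √(2497921103/130050) = √4995842206/510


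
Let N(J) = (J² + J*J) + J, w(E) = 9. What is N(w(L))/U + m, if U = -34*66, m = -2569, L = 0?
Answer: -1921669/748 ≈ -2569.1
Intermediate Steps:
N(J) = J + 2*J² (N(J) = (J² + J²) + J = 2*J² + J = J + 2*J²)
U = -2244
N(w(L))/U + m = (9*(1 + 2*9))/(-2244) - 2569 = (9*(1 + 18))*(-1/2244) - 2569 = (9*19)*(-1/2244) - 2569 = 171*(-1/2244) - 2569 = -57/748 - 2569 = -1921669/748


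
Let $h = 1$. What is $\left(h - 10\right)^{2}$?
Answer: $81$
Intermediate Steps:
$\left(h - 10\right)^{2} = \left(1 - 10\right)^{2} = \left(-9\right)^{2} = 81$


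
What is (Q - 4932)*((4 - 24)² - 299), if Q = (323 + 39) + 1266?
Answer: -333704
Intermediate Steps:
Q = 1628 (Q = 362 + 1266 = 1628)
(Q - 4932)*((4 - 24)² - 299) = (1628 - 4932)*((4 - 24)² - 299) = -3304*((-20)² - 299) = -3304*(400 - 299) = -3304*101 = -333704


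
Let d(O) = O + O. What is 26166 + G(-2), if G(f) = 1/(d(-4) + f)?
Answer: 261659/10 ≈ 26166.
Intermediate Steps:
d(O) = 2*O
G(f) = 1/(-8 + f) (G(f) = 1/(2*(-4) + f) = 1/(-8 + f))
26166 + G(-2) = 26166 + 1/(-8 - 2) = 26166 + 1/(-10) = 26166 - ⅒ = 261659/10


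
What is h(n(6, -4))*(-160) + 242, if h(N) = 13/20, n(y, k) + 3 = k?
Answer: 138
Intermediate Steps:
n(y, k) = -3 + k
h(N) = 13/20 (h(N) = 13*(1/20) = 13/20)
h(n(6, -4))*(-160) + 242 = (13/20)*(-160) + 242 = -104 + 242 = 138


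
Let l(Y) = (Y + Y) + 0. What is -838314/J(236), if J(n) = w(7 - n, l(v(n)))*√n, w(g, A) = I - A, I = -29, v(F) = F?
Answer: 139719*√59/9853 ≈ 108.92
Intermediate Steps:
l(Y) = 2*Y (l(Y) = 2*Y + 0 = 2*Y)
w(g, A) = -29 - A
J(n) = √n*(-29 - 2*n) (J(n) = (-29 - 2*n)*√n = √n*(-29 - 2*n))
-838314/J(236) = -838314*√59/(118*(-29 - 2*236)) = -838314*√59/(118*(-29 - 472)) = -838314*(-√59/59118) = -(-139719)*√59/9853 = 139719*√59/9853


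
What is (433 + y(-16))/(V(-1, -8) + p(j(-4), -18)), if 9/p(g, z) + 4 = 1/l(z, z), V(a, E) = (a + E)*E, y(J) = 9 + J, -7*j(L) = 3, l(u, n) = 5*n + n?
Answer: 30743/5034 ≈ 6.1071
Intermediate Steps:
l(u, n) = 6*n
j(L) = -3/7 (j(L) = -⅐*3 = -3/7)
V(a, E) = E*(E + a) (V(a, E) = (E + a)*E = E*(E + a))
p(g, z) = 9/(-4 + 1/(6*z))
(433 + y(-16))/(V(-1, -8) + p(j(-4), -18)) = (433 + (9 - 16))/(-8*(-8 - 1) - 54*(-18)/(-1 + 24*(-18))) = (433 - 7)/(-8*(-9) - 54*(-18)/(-1 - 432)) = 426/(72 - 54*(-18)/(-433)) = 426/(72 - 54*(-18)*(-1/433)) = 426/(72 - 972/433) = 426/(30204/433) = 426*(433/30204) = 30743/5034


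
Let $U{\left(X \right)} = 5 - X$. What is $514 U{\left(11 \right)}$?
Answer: $-3084$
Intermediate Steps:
$514 U{\left(11 \right)} = 514 \left(5 - 11\right) = 514 \left(-6\right) = -3084$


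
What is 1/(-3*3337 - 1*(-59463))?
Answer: 1/49452 ≈ 2.0222e-5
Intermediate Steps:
1/(-3*3337 - 1*(-59463)) = 1/(-10011 + 59463) = 1/49452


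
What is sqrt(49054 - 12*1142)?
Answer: 5*sqrt(1414) ≈ 188.02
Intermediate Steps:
sqrt(49054 - 12*1142) = sqrt(49054 - 13704) = sqrt(35350) = 5*sqrt(1414)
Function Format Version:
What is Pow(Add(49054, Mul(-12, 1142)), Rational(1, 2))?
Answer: Mul(5, Pow(1414, Rational(1, 2))) ≈ 188.02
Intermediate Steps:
Pow(Add(49054, Mul(-12, 1142)), Rational(1, 2)) = Pow(Add(49054, -13704), Rational(1, 2)) = Pow(35350, Rational(1, 2)) = Mul(5, Pow(1414, Rational(1, 2)))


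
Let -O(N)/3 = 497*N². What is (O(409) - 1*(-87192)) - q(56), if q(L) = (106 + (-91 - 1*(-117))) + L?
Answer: -249328967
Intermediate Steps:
O(N) = -1491*N²
q(L) = 132 + L (q(L) = (106 + (-91 + 117)) + L = (106 + 26) + L = 132 + L)
(O(409) - 1*(-87192)) - q(56) = (-1491*409² - 1*(-87192)) - (132 + 56) = (-1491*167281 + 87192) - 1*188 = (-249415971 + 87192) - 188 = -249328779 - 188 = -249328967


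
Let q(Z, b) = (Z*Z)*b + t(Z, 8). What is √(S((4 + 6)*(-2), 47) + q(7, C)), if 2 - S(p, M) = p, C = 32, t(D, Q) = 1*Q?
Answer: √1598 ≈ 39.975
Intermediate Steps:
t(D, Q) = Q
S(p, M) = 2 - p
q(Z, b) = 8 + b*Z² (q(Z, b) = (Z*Z)*b + 8 = Z²*b + 8 = b*Z² + 8 = 8 + b*Z²)
√(S((4 + 6)*(-2), 47) + q(7, C)) = √((2 - (4 + 6)*(-2)) + (8 + 32*7²)) = √((2 - 10*(-2)) + (8 + 32*49)) = √((2 - 1*(-20)) + (8 + 1568)) = √((2 + 20) + 1576) = √(22 + 1576) = √1598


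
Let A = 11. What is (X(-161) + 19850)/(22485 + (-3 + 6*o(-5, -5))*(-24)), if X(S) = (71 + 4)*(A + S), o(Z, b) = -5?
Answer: 8600/23277 ≈ 0.36946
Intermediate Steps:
X(S) = 825 + 75*S (X(S) = (71 + 4)*(11 + S) = 75*(11 + S) = 825 + 75*S)
(X(-161) + 19850)/(22485 + (-3 + 6*o(-5, -5))*(-24)) = ((825 + 75*(-161)) + 19850)/(22485 + (-3 + 6*(-5))*(-24)) = ((825 - 12075) + 19850)/(22485 + (-3 - 30)*(-24)) = (-11250 + 19850)/(22485 - 33*(-24)) = 8600/(22485 + 792) = 8600/23277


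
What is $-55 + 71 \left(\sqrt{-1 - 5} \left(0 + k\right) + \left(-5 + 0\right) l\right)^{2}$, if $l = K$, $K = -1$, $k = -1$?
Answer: $1294 - 710 i \sqrt{6} \approx 1294.0 - 1739.1 i$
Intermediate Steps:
$l = -1$
$-55 + 71 \left(\sqrt{-1 - 5} \left(0 + k\right) + \left(-5 + 0\right) l\right)^{2} = -55 + 71 \left(\sqrt{-1 - 5} \left(0 - 1\right) + \left(-5 + 0\right) \left(-1\right)\right)^{2} = -55 + 71 \left(\sqrt{-6} \left(-1\right) - -5\right)^{2} = -55 + 71 \left(i \sqrt{6} \left(-1\right) + 5\right)^{2} = -55 + 71 \left(- i \sqrt{6} + 5\right)^{2} = -55 + 71 \left(5 - i \sqrt{6}\right)^{2}$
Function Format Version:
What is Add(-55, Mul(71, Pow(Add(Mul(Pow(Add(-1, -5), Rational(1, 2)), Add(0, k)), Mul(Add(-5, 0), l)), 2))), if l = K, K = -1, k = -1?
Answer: Add(1294, Mul(-710, I, Pow(6, Rational(1, 2)))) ≈ Add(1294.0, Mul(-1739.1, I))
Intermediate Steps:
l = -1
Add(-55, Mul(71, Pow(Add(Mul(Pow(Add(-1, -5), Rational(1, 2)), Add(0, k)), Mul(Add(-5, 0), l)), 2))) = Add(-55, Mul(71, Pow(Add(Mul(Pow(Add(-1, -5), Rational(1, 2)), Add(0, -1)), Mul(Add(-5, 0), -1)), 2))) = Add(-55, Mul(71, Pow(Add(Mul(Pow(-6, Rational(1, 2)), -1), Mul(-5, -1)), 2))) = Add(-55, Mul(71, Pow(Add(Mul(Mul(I, Pow(6, Rational(1, 2))), -1), 5), 2))) = Add(-55, Mul(71, Pow(Add(Mul(-1, I, Pow(6, Rational(1, 2))), 5), 2))) = Add(-55, Mul(71, Pow(Add(5, Mul(-1, I, Pow(6, Rational(1, 2)))), 2)))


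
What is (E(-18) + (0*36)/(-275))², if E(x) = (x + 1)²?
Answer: 83521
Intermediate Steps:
E(x) = (1 + x)²
(E(-18) + (0*36)/(-275))² = ((1 - 18)² + (0*36)/(-275))² = ((-17)² + 0*(-1/275))² = (289 + 0)² = 289² = 83521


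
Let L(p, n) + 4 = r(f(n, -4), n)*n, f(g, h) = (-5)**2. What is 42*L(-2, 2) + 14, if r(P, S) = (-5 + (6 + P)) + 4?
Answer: 2366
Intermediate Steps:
f(g, h) = 25
r(P, S) = 5 + P (r(P, S) = (1 + P) + 4 = 5 + P)
L(p, n) = -4 + 30*n (L(p, n) = -4 + (5 + 25)*n = -4 + 30*n)
42*L(-2, 2) + 14 = 42*(-4 + 30*2) + 14 = 42*(-4 + 60) + 14 = 42*56 + 14 = 2352 + 14 = 2366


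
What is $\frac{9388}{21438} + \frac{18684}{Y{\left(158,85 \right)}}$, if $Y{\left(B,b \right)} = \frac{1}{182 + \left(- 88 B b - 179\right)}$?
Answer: $- \frac{236690982238558}{10719} \approx -2.2081 \cdot 10^{10}$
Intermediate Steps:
$Y{\left(B,b \right)} = \frac{1}{3 - 88 B b}$ ($Y{\left(B,b \right)} = \frac{1}{182 - \left(179 + 88 B b\right)} = \frac{1}{3 - 88 B b}$)
$\frac{9388}{21438} + \frac{18684}{Y{\left(158,85 \right)}} = \frac{9388}{21438} + \frac{18684}{\left(-1\right) \frac{1}{-3 + 88 \cdot 158 \cdot 85}} = 9388 \cdot \frac{1}{21438} + \frac{18684}{\left(-1\right) \frac{1}{-3 + 1181840}} = \frac{4694}{10719} + \frac{18684}{\left(-1\right) \frac{1}{1181837}} = \frac{4694}{10719} + \frac{18684}{- \frac{1}{1181837}} = \frac{4694}{10719} + 18684 \left(-1181837\right) = \frac{4694}{10719} - 22081442508 = - \frac{236690982238558}{10719}$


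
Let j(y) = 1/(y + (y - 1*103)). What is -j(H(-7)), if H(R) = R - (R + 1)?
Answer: 1/105 ≈ 0.0095238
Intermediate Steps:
H(R) = -1 (H(R) = R - (1 + R) = R + (-1 - R) = -1)
j(y) = 1/(-103 + 2*y) (j(y) = 1/(y + (y - 103)) = 1/(y + (-103 + y)) = 1/(-103 + 2*y))
-j(H(-7)) = -1/(-103 + 2*(-1)) = -1/(-103 - 2) = -1/(-105) = -1*(-1/105) = 1/105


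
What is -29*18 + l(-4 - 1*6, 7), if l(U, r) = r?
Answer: -515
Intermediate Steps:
-29*18 + l(-4 - 1*6, 7) = -29*18 + 7 = -522 + 7 = -515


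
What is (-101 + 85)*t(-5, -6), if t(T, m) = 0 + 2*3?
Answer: -96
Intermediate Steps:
t(T, m) = 6 (t(T, m) = 0 + 6 = 6)
(-101 + 85)*t(-5, -6) = (-101 + 85)*6 = -16*6 = -96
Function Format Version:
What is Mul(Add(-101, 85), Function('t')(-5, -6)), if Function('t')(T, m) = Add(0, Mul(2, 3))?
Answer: -96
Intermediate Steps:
Function('t')(T, m) = 6 (Function('t')(T, m) = Add(0, 6) = 6)
Mul(Add(-101, 85), Function('t')(-5, -6)) = Mul(Add(-101, 85), 6) = Mul(-16, 6) = -96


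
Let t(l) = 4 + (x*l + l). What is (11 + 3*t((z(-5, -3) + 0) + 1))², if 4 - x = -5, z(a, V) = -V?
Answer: 20449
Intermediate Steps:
x = 9 (x = 4 - 1*(-5) = 4 + 5 = 9)
t(l) = 4 + 10*l (t(l) = 4 + (9*l + l) = 4 + 10*l)
(11 + 3*t((z(-5, -3) + 0) + 1))² = (11 + 3*(4 + 10*((-1*(-3) + 0) + 1)))² = (11 + 3*(4 + 10*((3 + 0) + 1)))² = (11 + 3*(4 + 10*(3 + 1)))² = (11 + 3*(4 + 10*4))² = (11 + 3*(4 + 40))² = (11 + 3*44)² = (11 + 132)² = 143² = 20449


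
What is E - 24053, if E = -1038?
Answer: -25091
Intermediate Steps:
E - 24053 = -1038 - 24053 = -25091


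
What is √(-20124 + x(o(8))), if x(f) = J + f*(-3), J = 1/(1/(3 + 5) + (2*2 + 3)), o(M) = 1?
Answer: I*√65392167/57 ≈ 141.87*I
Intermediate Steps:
J = 8/57 (J = 1/(1/8 + (4 + 3)) = 1/(⅛ + 7) = 1/(57/8) = 8/57 ≈ 0.14035)
x(f) = 8/57 - 3*f (x(f) = 8/57 + f*(-3) = 8/57 - 3*f)
√(-20124 + x(o(8))) = √(-20124 + (8/57 - 3*1)) = √(-20124 + (8/57 - 3)) = √(-20124 - 163/57) = √(-1147231/57) = I*√65392167/57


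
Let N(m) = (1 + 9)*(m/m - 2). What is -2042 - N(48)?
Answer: -2032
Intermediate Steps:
N(m) = -10 (N(m) = 10*(1 - 2) = 10*(-1) = -10)
-2042 - N(48) = -2042 - 1*(-10) = -2042 + 10 = -2032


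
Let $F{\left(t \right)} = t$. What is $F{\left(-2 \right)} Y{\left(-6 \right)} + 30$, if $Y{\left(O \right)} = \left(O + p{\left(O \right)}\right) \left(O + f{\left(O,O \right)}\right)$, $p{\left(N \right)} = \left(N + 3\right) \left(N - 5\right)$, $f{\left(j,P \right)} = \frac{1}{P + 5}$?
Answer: $408$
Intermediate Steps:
$f{\left(j,P \right)} = \frac{1}{5 + P}$
$p{\left(N \right)} = \left(-5 + N\right) \left(3 + N\right)$ ($p{\left(N \right)} = \left(3 + N\right) \left(-5 + N\right) = \left(-5 + N\right) \left(3 + N\right)$)
$Y{\left(O \right)} = \left(O + \frac{1}{5 + O}\right) \left(-15 + O^{2} - O\right)$ ($Y{\left(O \right)} = \left(O - \left(15 - O^{2} + 2 O\right)\right) \left(O + \frac{1}{5 + O}\right) = \left(-15 + O^{2} - O\right) \left(O + \frac{1}{5 + O}\right) = \left(O + \frac{1}{5 + O}\right) \left(-15 + O^{2} - O\right)$)
$F{\left(-2 \right)} Y{\left(-6 \right)} + 30 = - 2 \frac{-15 + \left(-6\right)^{2} - -6 - 6 \left(5 - 6\right) \left(-15 + \left(-6\right)^{2} - -6\right)}{5 - 6} + 30 = - 2 \frac{-15 + 36 + 6 - - 6 \left(-15 + 36 + 6\right)}{-1} + 30 = - 2 \left(- (-15 + 36 + 6 - \left(-6\right) 27)\right) + 30 = - 2 \left(- (-15 + 36 + 6 + 162)\right) + 30 = - 2 \left(\left(-1\right) 189\right) + 30 = \left(-2\right) \left(-189\right) + 30 = 378 + 30 = 408$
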